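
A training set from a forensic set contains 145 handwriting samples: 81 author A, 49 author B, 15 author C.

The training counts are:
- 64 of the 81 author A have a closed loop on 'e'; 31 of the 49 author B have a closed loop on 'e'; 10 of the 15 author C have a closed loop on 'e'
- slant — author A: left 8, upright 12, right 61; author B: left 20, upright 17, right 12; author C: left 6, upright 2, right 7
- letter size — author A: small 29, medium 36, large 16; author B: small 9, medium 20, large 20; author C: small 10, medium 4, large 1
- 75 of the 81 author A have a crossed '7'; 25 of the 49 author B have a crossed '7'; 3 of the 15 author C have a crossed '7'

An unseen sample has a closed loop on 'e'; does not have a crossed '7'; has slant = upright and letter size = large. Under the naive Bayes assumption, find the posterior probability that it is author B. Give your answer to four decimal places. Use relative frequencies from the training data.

0.9111

author A: (81/145) × (64/81) × (12/81) × (16/81) × (6/81) ≈ 0.000956774
author B: (49/145) × (31/49) × (17/49) × (20/49) × (24/49) ≈ 0.0148284
author C: (15/145) × (10/15) × (2/15) × (1/15) × (12/15) ≈ 0.000490421
P(author B | x) = 0.0148284 / 0.016275595 ≈ 0.9111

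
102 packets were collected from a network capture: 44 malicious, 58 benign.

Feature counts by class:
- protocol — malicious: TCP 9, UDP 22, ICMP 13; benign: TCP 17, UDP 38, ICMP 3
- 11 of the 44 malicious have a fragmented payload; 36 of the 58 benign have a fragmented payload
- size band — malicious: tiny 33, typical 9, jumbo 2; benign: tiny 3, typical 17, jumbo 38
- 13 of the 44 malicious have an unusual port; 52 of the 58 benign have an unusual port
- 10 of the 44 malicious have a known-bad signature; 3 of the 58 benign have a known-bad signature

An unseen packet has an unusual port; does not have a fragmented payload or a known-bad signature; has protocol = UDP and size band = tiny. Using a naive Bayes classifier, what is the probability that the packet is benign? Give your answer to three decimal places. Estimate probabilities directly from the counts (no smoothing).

0.183

malicious: (44/102) × (22/44) × (33/44) × (33/44) × (13/44) × (34/44) ≈ 0.0276989
benign: (58/102) × (38/58) × (22/58) × (3/58) × (52/58) × (55/58) ≈ 0.00621415
P(benign | x) = 0.00621415 / 0.03391305 ≈ 0.183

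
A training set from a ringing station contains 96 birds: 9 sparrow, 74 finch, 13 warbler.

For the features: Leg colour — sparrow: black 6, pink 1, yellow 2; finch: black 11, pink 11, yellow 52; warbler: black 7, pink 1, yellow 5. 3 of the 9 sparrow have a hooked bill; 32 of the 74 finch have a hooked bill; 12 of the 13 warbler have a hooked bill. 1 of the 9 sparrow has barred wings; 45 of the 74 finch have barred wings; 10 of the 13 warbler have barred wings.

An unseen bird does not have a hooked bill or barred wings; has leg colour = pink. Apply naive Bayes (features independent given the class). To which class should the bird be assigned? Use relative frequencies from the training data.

sparrow: (9/96) × (1/9) × (6/9) × (8/9) ≈ 0.00617284
finch: (74/96) × (11/74) × (42/74) × (29/74) ≈ 0.0254862
warbler: (13/96) × (1/13) × (1/13) × (3/13) ≈ 0.000184911
Highest score → finch.

finch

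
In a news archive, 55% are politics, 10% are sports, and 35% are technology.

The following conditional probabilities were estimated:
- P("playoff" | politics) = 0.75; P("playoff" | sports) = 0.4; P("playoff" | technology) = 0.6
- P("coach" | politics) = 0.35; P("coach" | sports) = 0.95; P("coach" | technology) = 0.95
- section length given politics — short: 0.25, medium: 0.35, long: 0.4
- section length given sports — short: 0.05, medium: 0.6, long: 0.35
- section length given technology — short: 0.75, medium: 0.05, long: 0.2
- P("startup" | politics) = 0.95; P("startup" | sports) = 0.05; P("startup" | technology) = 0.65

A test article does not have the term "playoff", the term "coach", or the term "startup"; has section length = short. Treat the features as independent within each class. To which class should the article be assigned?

politics: 0.55 × (1−0.75) × (1−0.35) × 0.25 × (1−0.95) = 0.0011171875
sports: 0.1 × (1−0.4) × (1−0.95) × 0.05 × (1−0.05) = 0.0001425
technology: 0.35 × (1−0.6) × (1−0.95) × 0.75 × (1−0.65) = 0.0018375
Highest score → technology.

technology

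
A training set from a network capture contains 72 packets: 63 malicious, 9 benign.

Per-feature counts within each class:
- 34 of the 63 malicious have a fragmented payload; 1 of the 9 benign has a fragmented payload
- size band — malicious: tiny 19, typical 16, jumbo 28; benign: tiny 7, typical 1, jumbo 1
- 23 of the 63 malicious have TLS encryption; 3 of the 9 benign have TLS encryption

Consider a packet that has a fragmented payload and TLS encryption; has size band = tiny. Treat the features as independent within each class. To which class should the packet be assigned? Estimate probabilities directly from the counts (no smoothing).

malicious

malicious: (63/72) × (34/63) × (19/63) × (23/63) ≈ 0.0519932
benign: (9/72) × (1/9) × (7/9) × (3/9) ≈ 0.00360082
Highest score → malicious.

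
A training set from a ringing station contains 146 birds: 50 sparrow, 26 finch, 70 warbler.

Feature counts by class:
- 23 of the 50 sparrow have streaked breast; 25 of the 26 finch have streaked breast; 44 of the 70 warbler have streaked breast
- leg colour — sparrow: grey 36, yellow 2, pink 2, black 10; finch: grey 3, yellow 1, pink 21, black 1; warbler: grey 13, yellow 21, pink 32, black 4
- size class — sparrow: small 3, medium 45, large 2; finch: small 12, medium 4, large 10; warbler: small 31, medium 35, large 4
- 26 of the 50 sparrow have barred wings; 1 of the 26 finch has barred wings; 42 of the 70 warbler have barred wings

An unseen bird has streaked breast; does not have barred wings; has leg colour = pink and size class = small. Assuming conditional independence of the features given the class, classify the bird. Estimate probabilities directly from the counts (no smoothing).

sparrow: (50/146) × (23/50) × (2/50) × (3/50) × (24/50) ≈ 0.000181479
finch: (26/146) × (25/26) × (21/26) × (12/26) × (25/26) ≈ 0.0613773
warbler: (70/146) × (44/70) × (32/70) × (31/70) × (28/70) ≈ 0.0244048
Highest score → finch.

finch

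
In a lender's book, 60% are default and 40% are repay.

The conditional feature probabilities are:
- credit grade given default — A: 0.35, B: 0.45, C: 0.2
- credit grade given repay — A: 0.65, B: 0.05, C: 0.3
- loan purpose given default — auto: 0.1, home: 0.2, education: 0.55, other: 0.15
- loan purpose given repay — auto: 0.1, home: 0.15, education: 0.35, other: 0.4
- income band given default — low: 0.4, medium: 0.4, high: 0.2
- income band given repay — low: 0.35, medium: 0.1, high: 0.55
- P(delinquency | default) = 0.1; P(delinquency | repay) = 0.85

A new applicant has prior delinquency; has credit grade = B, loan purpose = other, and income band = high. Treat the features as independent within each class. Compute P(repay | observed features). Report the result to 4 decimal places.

0.8220

default: 0.6 × 0.45 × 0.15 × 0.2 × 0.1 = 0.00081
repay: 0.4 × 0.05 × 0.4 × 0.55 × 0.85 = 0.00374
P(repay | x) = 0.00374 / 0.00455 ≈ 0.8220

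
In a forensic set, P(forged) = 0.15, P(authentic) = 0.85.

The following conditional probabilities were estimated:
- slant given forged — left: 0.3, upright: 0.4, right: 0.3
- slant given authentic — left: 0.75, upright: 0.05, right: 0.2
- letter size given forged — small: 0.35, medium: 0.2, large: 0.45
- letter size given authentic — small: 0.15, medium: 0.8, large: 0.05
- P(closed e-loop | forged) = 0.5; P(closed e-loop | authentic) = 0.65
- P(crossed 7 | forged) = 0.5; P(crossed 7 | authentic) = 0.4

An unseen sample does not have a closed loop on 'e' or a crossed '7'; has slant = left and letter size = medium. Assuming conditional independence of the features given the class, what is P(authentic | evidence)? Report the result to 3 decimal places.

forged: 0.15 × 0.3 × 0.2 × (1−0.5) × (1−0.5) = 0.00225
authentic: 0.85 × 0.75 × 0.8 × (1−0.65) × (1−0.4) = 0.1071
P(authentic | x) = 0.1071 / 0.10935 ≈ 0.979

0.979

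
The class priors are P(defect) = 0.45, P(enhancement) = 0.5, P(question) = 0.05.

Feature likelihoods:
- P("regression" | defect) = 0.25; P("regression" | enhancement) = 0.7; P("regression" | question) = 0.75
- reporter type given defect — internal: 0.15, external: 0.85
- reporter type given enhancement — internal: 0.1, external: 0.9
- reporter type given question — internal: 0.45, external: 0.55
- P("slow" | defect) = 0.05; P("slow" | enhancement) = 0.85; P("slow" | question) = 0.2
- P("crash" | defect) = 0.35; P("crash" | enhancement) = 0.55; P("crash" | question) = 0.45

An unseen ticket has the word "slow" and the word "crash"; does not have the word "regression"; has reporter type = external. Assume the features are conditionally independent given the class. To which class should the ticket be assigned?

enhancement

defect: 0.45 × (1−0.25) × 0.85 × 0.05 × 0.35 = 0.0050203125
enhancement: 0.5 × (1−0.7) × 0.9 × 0.85 × 0.55 = 0.0631125
question: 0.05 × (1−0.75) × 0.55 × 0.2 × 0.45 = 0.00061875
Highest score → enhancement.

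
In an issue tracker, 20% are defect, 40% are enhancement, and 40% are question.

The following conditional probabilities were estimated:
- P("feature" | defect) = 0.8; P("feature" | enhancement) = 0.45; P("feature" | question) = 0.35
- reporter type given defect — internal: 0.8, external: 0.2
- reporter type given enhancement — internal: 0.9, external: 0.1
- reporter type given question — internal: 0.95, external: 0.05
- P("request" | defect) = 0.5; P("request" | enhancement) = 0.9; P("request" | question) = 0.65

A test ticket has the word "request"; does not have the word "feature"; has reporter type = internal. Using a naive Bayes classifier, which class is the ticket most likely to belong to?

enhancement

defect: 0.2 × (1−0.8) × 0.8 × 0.5 = 0.016
enhancement: 0.4 × (1−0.45) × 0.9 × 0.9 = 0.1782
question: 0.4 × (1−0.35) × 0.95 × 0.65 = 0.16055
Highest score → enhancement.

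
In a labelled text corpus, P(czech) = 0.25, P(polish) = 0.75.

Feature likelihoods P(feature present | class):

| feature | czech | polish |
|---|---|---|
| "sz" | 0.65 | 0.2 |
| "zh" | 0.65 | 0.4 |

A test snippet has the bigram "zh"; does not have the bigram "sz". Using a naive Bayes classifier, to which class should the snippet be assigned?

czech: 0.25 × (1−0.65) × 0.65 = 0.056875
polish: 0.75 × (1−0.2) × 0.4 = 0.24
Highest score → polish.

polish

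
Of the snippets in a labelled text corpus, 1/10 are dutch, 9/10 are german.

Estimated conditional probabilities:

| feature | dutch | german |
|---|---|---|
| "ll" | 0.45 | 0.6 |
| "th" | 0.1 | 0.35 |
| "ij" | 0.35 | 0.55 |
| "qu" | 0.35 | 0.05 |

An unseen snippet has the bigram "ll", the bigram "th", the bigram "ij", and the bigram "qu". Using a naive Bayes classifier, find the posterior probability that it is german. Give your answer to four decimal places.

dutch: 0.1 × 0.45 × 0.1 × 0.35 × 0.35 = 0.00055125
german: 0.9 × 0.6 × 0.35 × 0.55 × 0.05 = 0.0051975
P(german | x) = 0.0051975 / 0.00574875 ≈ 0.9041

0.9041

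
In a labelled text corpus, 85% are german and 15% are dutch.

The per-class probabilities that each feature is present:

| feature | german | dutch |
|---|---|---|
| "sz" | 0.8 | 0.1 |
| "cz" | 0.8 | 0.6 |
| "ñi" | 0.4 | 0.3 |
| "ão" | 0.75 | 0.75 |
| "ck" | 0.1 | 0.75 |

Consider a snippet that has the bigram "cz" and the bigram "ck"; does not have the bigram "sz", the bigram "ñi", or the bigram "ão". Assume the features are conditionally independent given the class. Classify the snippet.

dutch

german: 0.85 × (1−0.8) × 0.8 × (1−0.4) × (1−0.75) × 0.1 = 0.00204
dutch: 0.15 × (1−0.1) × 0.6 × (1−0.3) × (1−0.75) × 0.75 = 0.01063125
Highest score → dutch.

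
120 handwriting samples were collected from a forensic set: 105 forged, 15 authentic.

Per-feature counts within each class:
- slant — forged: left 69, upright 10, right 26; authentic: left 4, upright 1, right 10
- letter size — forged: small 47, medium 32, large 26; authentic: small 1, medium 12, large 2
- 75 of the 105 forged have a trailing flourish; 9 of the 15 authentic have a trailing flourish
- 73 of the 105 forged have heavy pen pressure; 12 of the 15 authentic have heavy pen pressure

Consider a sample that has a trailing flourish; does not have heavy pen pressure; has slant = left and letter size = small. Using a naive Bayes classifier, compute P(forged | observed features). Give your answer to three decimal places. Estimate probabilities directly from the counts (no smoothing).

0.995

forged: (105/120) × (69/105) × (47/105) × (75/105) × (32/105) ≈ 0.0560285
authentic: (15/120) × (4/15) × (1/15) × (9/15) × (3/15) ≈ 0.000266667
P(forged | x) = 0.0560285 / 0.056295167 ≈ 0.995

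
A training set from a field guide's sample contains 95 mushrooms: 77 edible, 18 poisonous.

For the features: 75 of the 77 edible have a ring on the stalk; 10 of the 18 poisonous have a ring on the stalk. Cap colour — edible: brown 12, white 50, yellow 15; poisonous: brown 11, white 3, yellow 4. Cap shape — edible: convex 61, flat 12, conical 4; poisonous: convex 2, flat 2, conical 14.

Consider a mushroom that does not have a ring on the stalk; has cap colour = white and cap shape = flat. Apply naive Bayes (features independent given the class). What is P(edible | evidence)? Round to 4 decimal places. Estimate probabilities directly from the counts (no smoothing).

0.5774

edible: (77/95) × (2/77) × (50/77) × (12/77) ≈ 0.00213047
poisonous: (18/95) × (8/18) × (3/18) × (2/18) ≈ 0.00155945
P(edible | x) = 0.00213047 / 0.00368992 ≈ 0.5774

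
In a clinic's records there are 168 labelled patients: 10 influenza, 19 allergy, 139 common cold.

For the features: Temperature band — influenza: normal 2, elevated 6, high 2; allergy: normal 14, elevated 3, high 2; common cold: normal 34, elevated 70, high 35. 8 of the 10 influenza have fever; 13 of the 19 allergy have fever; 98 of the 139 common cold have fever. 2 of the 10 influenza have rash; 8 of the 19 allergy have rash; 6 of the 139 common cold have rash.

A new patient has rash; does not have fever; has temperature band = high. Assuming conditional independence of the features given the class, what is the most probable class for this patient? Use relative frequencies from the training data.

influenza: (10/168) × (2/10) × (2/10) × (2/10) ≈ 0.00047619
allergy: (19/168) × (2/19) × (6/19) × (8/19) ≈ 0.0015829
common cold: (139/168) × (35/139) × (41/139) × (6/139) ≈ 0.00265255
Highest score → common cold.

common cold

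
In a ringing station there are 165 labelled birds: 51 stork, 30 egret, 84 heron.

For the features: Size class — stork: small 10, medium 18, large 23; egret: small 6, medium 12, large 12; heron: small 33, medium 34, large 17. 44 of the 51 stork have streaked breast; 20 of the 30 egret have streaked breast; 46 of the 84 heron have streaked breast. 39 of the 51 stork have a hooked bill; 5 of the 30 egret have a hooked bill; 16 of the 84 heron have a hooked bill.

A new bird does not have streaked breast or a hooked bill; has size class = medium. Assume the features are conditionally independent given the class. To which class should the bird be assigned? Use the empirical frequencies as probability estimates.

stork: (51/165) × (18/51) × (7/51) × (12/51) ≈ 0.00352312
egret: (30/165) × (12/30) × (10/30) × (25/30) ≈ 0.020202
heron: (84/165) × (34/84) × (38/84) × (68/84) ≈ 0.0754621
Highest score → heron.

heron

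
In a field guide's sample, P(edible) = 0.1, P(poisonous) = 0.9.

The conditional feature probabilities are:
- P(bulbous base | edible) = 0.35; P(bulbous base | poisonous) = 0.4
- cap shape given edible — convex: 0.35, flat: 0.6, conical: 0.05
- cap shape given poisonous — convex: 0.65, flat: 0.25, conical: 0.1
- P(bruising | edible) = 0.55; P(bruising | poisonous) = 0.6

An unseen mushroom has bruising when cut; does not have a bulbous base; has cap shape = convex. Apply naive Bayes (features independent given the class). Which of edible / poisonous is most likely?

poisonous

edible: 0.1 × (1−0.35) × 0.35 × 0.55 = 0.0125125
poisonous: 0.9 × (1−0.4) × 0.65 × 0.6 = 0.2106
Highest score → poisonous.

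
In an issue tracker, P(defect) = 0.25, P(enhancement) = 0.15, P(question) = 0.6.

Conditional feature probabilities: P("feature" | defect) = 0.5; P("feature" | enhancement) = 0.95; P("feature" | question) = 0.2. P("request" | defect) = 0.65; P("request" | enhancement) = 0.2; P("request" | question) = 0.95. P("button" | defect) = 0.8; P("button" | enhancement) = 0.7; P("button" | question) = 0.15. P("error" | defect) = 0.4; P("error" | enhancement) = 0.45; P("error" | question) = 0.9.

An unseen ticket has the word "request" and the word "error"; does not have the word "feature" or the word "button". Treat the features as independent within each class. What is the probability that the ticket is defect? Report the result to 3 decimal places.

defect: 0.25 × (1−0.5) × 0.65 × (1−0.8) × 0.4 = 0.0065
enhancement: 0.15 × (1−0.95) × 0.2 × (1−0.7) × 0.45 = 0.0002025
question: 0.6 × (1−0.2) × 0.95 × (1−0.15) × 0.9 = 0.34884
P(defect | x) = 0.0065 / 0.3555425 ≈ 0.018

0.018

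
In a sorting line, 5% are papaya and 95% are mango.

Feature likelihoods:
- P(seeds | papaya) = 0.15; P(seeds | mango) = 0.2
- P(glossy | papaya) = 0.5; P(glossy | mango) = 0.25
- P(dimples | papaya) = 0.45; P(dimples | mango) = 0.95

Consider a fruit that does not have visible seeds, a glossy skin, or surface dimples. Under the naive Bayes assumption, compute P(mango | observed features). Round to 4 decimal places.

0.7092

papaya: 0.05 × (1−0.15) × (1−0.5) × (1−0.45) = 0.0116875
mango: 0.95 × (1−0.2) × (1−0.25) × (1−0.95) = 0.0285
P(mango | x) = 0.0285 / 0.0401875 ≈ 0.7092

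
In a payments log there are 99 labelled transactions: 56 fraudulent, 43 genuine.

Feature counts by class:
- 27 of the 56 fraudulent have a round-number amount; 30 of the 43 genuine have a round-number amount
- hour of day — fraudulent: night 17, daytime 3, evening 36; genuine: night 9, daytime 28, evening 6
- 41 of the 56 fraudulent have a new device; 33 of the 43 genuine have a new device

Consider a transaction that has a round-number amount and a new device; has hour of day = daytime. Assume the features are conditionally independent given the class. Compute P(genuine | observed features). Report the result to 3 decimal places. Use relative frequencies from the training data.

fraudulent: (56/99) × (27/56) × (3/56) × (41/56) ≈ 0.0106969
genuine: (43/99) × (30/43) × (28/43) × (33/43) ≈ 0.151433
P(genuine | x) = 0.151433 / 0.1621299 ≈ 0.934

0.934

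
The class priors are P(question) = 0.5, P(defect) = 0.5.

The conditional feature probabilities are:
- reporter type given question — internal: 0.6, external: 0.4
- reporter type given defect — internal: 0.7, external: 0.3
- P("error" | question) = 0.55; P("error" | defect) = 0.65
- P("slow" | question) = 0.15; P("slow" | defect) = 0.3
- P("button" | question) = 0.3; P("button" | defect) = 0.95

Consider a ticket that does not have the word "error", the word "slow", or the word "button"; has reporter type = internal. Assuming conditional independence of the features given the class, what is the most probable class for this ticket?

question

question: 0.5 × 0.6 × (1−0.55) × (1−0.15) × (1−0.3) = 0.080325
defect: 0.5 × 0.7 × (1−0.65) × (1−0.3) × (1−0.95) = 0.0042875
Highest score → question.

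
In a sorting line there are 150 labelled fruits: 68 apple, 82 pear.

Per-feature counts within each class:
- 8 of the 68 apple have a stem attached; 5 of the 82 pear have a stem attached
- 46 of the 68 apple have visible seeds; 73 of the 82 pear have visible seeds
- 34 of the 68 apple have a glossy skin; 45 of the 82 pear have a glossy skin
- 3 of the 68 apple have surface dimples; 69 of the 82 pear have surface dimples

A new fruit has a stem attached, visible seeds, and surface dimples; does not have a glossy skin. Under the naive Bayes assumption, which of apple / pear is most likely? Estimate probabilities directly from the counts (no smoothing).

pear

apple: (68/150) × (8/68) × (46/68) × (34/68) × (3/68) ≈ 0.000795848
pear: (82/150) × (5/82) × (73/82) × (37/82) × (69/82) ≈ 0.0112671
Highest score → pear.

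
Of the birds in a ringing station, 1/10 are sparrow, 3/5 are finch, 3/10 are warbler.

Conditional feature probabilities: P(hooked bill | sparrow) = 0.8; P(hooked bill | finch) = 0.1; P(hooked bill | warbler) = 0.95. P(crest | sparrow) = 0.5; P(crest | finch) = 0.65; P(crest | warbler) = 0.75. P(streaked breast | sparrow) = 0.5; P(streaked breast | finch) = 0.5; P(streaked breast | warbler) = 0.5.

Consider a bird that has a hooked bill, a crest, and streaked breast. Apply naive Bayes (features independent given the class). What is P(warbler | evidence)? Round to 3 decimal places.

0.730

sparrow: 0.1 × 0.8 × 0.5 × 0.5 = 0.02
finch: 0.6 × 0.1 × 0.65 × 0.5 = 0.0195
warbler: 0.3 × 0.95 × 0.75 × 0.5 = 0.106875
P(warbler | x) = 0.106875 / 0.146375 ≈ 0.730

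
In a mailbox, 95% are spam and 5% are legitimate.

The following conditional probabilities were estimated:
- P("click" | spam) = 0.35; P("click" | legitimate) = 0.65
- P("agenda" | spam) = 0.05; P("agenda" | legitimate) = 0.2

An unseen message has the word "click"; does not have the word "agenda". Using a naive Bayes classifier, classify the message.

spam: 0.95 × 0.35 × (1−0.05) = 0.315875
legitimate: 0.05 × 0.65 × (1−0.2) = 0.026
Highest score → spam.

spam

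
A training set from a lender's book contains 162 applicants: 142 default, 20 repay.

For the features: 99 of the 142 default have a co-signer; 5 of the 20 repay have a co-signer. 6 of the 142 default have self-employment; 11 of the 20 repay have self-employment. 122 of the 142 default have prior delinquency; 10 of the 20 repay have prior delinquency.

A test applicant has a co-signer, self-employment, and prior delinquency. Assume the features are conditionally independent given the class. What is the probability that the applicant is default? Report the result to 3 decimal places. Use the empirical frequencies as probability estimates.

default: (142/162) × (99/142) × (6/142) × (122/142) ≈ 0.0221848
repay: (20/162) × (5/20) × (11/20) × (10/20) ≈ 0.00848765
P(default | x) = 0.0221848 / 0.03067245 ≈ 0.723

0.723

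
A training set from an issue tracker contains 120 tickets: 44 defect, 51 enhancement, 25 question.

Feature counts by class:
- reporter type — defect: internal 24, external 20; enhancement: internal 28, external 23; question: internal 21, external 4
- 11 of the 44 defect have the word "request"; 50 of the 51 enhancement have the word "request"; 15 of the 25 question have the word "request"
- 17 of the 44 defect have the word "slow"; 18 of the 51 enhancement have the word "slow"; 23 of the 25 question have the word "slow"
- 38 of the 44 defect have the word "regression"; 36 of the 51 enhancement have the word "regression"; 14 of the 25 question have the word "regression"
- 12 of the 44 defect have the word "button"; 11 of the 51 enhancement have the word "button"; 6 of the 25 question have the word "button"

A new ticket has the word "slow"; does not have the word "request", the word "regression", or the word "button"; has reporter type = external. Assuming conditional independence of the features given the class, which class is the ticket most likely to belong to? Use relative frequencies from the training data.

defect: (44/120) × (20/44) × (33/44) × (17/44) × (6/44) × (32/44) ≈ 0.00478963
enhancement: (51/120) × (23/51) × (1/51) × (18/51) × (15/51) × (40/51) ≈ 0.000305978
question: (25/120) × (4/25) × (10/25) × (23/25) × (11/25) × (19/25) ≈ 0.00410197
Highest score → defect.

defect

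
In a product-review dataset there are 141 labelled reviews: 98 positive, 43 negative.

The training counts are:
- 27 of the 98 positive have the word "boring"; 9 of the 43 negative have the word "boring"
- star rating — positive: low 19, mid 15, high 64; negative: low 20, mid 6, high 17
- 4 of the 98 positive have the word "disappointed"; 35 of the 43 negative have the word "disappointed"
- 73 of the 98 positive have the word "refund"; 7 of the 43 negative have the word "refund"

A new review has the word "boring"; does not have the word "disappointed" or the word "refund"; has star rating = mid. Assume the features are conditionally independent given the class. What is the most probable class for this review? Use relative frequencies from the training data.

positive: (98/141) × (27/98) × (15/98) × (94/98) × (25/98) ≈ 0.00717176
negative: (43/141) × (9/43) × (6/43) × (8/43) × (36/43) ≈ 0.00138727
Highest score → positive.

positive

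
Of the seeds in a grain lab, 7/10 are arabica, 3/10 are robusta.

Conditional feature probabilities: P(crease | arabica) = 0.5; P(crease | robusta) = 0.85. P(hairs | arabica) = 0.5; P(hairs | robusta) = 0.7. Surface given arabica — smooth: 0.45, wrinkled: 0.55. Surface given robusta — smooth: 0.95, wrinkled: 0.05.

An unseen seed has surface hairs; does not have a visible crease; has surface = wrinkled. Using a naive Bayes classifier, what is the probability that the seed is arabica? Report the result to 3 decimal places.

0.984

arabica: 0.7 × (1−0.5) × 0.5 × 0.55 = 0.09625
robusta: 0.3 × (1−0.85) × 0.7 × 0.05 = 0.001575
P(arabica | x) = 0.09625 / 0.097825 ≈ 0.984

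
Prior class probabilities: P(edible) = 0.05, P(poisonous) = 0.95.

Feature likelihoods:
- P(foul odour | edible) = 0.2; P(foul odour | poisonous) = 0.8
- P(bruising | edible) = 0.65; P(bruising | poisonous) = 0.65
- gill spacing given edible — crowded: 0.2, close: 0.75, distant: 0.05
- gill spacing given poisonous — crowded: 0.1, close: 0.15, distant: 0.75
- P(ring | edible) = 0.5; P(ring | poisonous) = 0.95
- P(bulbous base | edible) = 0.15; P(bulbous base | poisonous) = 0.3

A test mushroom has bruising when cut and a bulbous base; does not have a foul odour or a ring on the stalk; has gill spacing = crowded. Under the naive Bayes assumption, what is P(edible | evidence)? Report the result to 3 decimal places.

0.678

edible: 0.05 × (1−0.2) × 0.65 × 0.2 × (1−0.5) × 0.15 = 0.00039
poisonous: 0.95 × (1−0.8) × 0.65 × 0.1 × (1−0.95) × 0.3 = 0.00018525
P(edible | x) = 0.00039 / 0.00057525 ≈ 0.678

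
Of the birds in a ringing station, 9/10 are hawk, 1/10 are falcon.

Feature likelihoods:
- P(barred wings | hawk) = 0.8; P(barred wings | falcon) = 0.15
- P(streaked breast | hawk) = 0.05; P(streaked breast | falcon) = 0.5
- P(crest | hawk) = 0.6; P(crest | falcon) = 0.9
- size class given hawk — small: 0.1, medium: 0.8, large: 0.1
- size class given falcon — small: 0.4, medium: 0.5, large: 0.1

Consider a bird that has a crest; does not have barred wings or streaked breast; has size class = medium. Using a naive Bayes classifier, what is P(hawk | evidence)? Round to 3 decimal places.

hawk: 0.9 × (1−0.8) × (1−0.05) × 0.6 × 0.8 = 0.08208
falcon: 0.1 × (1−0.15) × (1−0.5) × 0.9 × 0.5 = 0.019125
P(hawk | x) = 0.08208 / 0.101205 ≈ 0.811

0.811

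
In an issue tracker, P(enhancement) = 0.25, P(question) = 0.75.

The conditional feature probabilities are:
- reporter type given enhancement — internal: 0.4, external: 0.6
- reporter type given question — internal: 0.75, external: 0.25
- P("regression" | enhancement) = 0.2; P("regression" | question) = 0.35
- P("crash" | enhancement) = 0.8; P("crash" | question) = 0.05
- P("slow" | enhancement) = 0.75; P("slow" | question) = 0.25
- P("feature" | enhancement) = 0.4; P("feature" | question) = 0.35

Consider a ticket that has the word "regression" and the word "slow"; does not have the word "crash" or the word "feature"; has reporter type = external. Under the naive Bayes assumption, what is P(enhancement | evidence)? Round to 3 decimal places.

enhancement: 0.25 × 0.6 × 0.2 × (1−0.8) × 0.75 × (1−0.4) = 0.0027
question: 0.75 × 0.25 × 0.35 × (1−0.05) × 0.25 × (1−0.35) = 0.010130859375
P(enhancement | x) = 0.0027 / 0.012830859375 ≈ 0.210

0.210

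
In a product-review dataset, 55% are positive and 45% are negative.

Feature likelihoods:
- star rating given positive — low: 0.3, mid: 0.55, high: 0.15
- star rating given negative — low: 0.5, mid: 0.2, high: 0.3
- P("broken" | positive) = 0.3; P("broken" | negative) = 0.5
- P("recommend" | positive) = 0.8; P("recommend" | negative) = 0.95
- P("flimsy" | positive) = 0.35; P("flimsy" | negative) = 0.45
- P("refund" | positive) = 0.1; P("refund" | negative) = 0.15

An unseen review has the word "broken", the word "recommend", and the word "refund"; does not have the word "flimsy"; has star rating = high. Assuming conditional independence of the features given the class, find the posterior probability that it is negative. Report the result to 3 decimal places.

positive: 0.55 × 0.15 × 0.3 × 0.8 × (1−0.35) × 0.1 = 0.001287
negative: 0.45 × 0.3 × 0.5 × 0.95 × (1−0.45) × 0.15 = 0.0052903125
P(negative | x) = 0.0052903125 / 0.0065773125 ≈ 0.804

0.804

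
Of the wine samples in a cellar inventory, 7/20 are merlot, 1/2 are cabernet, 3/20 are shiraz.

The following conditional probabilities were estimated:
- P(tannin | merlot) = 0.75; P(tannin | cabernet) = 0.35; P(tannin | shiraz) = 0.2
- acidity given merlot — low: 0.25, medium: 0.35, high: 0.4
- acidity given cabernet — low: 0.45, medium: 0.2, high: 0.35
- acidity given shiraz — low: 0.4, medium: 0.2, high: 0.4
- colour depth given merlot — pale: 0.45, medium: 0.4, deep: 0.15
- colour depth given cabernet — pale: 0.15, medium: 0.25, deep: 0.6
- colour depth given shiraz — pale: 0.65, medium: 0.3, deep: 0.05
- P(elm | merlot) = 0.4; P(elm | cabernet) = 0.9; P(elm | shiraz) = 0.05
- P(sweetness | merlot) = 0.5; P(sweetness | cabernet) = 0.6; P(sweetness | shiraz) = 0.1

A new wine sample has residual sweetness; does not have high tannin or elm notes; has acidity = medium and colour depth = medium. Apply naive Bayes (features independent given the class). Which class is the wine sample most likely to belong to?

merlot: 0.35 × (1−0.75) × 0.35 × 0.4 × (1−0.4) × 0.5 = 0.003675
cabernet: 0.5 × (1−0.35) × 0.2 × 0.25 × (1−0.9) × 0.6 = 0.000975
shiraz: 0.15 × (1−0.2) × 0.2 × 0.3 × (1−0.05) × 0.1 = 0.000684
Highest score → merlot.

merlot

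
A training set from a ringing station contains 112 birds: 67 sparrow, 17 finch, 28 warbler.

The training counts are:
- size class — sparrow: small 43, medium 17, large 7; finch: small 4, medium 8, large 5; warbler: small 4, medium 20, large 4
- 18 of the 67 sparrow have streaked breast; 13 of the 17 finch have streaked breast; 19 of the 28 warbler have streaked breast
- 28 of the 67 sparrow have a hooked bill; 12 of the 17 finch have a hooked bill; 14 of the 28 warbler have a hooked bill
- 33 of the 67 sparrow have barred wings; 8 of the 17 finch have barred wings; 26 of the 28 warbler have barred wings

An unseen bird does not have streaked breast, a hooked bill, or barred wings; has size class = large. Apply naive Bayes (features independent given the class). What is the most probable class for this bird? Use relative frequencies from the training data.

sparrow: (67/112) × (7/67) × (49/67) × (39/67) × (34/67) ≈ 0.0135019
finch: (17/112) × (5/17) × (4/17) × (5/17) × (9/17) ≈ 0.0016356
warbler: (28/112) × (4/28) × (9/28) × (14/28) × (2/28) ≈ 0.000409985
Highest score → sparrow.

sparrow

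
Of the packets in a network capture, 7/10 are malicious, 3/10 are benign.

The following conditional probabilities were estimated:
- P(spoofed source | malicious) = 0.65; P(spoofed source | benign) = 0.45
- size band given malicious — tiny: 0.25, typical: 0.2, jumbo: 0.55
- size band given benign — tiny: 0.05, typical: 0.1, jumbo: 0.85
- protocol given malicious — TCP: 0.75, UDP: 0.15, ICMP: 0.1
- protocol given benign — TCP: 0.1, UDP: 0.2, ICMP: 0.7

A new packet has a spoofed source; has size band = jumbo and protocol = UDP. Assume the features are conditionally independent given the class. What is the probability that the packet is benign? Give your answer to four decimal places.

0.3794

malicious: 0.7 × 0.65 × 0.55 × 0.15 = 0.0375375
benign: 0.3 × 0.45 × 0.85 × 0.2 = 0.02295
P(benign | x) = 0.02295 / 0.0604875 ≈ 0.3794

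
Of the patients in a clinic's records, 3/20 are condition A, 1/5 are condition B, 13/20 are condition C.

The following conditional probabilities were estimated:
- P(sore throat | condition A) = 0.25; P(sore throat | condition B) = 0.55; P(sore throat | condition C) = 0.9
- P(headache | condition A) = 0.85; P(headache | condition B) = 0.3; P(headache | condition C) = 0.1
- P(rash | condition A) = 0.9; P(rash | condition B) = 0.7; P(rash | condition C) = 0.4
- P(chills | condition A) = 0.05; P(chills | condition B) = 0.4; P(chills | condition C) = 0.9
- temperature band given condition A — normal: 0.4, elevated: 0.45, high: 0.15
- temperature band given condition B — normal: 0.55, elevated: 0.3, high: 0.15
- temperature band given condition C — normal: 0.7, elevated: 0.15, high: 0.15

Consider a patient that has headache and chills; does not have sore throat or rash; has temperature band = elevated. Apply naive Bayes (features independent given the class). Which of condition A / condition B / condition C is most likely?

condition B

condition A: 0.15 × (1−0.25) × 0.85 × (1−0.9) × 0.05 × 0.45 = 0.00021515625
condition B: 0.2 × (1−0.55) × 0.3 × (1−0.7) × 0.4 × 0.3 = 0.000972
condition C: 0.65 × (1−0.9) × 0.1 × (1−0.4) × 0.9 × 0.15 = 0.0005265
Highest score → condition B.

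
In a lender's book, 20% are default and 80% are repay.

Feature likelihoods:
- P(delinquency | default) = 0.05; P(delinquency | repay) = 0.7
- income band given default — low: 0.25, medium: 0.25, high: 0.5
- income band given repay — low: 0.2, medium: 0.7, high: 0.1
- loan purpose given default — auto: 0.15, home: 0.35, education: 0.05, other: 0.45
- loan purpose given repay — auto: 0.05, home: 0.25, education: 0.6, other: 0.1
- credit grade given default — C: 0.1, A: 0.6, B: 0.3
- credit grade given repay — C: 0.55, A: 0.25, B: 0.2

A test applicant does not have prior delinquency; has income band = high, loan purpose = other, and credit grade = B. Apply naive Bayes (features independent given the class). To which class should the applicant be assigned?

default: 0.2 × (1−0.05) × 0.5 × 0.45 × 0.3 = 0.012825
repay: 0.8 × (1−0.7) × 0.1 × 0.1 × 0.2 = 0.00048
Highest score → default.

default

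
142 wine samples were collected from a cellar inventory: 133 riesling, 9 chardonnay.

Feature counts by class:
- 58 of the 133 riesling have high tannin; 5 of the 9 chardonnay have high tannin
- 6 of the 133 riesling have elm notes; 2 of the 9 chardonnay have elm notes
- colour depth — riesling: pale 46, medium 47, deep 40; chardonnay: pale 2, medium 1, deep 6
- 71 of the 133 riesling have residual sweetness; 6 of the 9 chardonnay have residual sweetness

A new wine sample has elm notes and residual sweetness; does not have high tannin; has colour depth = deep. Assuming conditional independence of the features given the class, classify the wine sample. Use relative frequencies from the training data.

riesling

riesling: (133/142) × (75/133) × (6/133) × (40/133) × (71/133) ≈ 0.00382549
chardonnay: (9/142) × (4/9) × (2/9) × (6/9) × (6/9) ≈ 0.00278212
Highest score → riesling.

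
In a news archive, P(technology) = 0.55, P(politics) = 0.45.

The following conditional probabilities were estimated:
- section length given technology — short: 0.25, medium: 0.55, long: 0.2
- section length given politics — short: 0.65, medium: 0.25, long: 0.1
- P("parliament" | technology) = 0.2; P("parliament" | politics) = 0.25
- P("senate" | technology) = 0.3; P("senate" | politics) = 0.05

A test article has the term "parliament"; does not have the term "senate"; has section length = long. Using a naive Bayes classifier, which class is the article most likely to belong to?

technology

technology: 0.55 × 0.2 × 0.2 × (1−0.3) = 0.0154
politics: 0.45 × 0.1 × 0.25 × (1−0.05) = 0.0106875
Highest score → technology.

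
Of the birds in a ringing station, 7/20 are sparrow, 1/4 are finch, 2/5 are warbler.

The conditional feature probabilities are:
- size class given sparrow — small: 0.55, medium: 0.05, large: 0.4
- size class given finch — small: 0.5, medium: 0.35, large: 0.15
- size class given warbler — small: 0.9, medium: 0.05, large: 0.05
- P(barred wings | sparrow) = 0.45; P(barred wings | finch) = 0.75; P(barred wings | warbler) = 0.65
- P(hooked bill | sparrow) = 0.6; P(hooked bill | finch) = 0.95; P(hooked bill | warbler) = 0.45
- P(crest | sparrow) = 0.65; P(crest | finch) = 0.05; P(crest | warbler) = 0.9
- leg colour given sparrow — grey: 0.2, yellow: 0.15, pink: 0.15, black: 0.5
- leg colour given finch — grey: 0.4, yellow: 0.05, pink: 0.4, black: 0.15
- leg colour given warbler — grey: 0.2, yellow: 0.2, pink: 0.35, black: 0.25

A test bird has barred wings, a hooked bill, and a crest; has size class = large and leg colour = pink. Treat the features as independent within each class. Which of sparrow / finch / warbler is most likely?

sparrow: 0.35 × 0.4 × 0.45 × 0.6 × 0.65 × 0.15 = 0.0036855
finch: 0.25 × 0.15 × 0.75 × 0.95 × 0.05 × 0.4 = 0.000534375
warbler: 0.4 × 0.05 × 0.65 × 0.45 × 0.9 × 0.35 = 0.00184275
Highest score → sparrow.

sparrow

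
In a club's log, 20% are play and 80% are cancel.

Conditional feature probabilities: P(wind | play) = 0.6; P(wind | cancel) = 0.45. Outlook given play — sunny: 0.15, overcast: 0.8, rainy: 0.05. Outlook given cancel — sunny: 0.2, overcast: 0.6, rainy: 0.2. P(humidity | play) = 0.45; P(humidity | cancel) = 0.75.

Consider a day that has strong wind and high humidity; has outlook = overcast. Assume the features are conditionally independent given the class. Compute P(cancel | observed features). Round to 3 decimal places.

0.789

play: 0.2 × 0.6 × 0.8 × 0.45 = 0.0432
cancel: 0.8 × 0.45 × 0.6 × 0.75 = 0.162
P(cancel | x) = 0.162 / 0.2052 ≈ 0.789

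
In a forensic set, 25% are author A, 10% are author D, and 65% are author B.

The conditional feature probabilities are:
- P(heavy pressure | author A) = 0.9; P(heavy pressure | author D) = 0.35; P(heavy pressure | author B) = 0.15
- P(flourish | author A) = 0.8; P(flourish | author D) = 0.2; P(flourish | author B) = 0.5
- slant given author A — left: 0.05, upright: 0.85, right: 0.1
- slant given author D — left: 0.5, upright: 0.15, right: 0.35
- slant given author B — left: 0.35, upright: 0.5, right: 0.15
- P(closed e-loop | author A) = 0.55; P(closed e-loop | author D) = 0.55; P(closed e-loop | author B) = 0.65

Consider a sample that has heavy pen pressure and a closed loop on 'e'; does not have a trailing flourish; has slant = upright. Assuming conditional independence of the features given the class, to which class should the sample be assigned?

author A

author A: 0.25 × 0.9 × (1−0.8) × 0.85 × 0.55 = 0.0210375
author D: 0.1 × 0.35 × (1−0.2) × 0.15 × 0.55 = 0.00231
author B: 0.65 × 0.15 × (1−0.5) × 0.5 × 0.65 = 0.01584375
Highest score → author A.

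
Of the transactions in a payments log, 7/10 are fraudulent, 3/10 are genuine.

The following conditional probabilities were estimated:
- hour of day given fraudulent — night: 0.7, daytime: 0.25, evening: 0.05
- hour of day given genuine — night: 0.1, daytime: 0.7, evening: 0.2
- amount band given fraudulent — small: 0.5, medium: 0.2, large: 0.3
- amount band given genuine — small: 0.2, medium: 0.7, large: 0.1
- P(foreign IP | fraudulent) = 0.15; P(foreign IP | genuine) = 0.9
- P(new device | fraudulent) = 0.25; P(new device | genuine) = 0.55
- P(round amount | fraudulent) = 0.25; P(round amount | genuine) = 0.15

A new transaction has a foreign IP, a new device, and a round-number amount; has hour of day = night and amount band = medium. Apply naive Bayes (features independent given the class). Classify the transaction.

genuine

fraudulent: 0.7 × 0.7 × 0.2 × 0.15 × 0.25 × 0.25 = 0.00091875
genuine: 0.3 × 0.1 × 0.7 × 0.9 × 0.55 × 0.15 = 0.00155925
Highest score → genuine.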